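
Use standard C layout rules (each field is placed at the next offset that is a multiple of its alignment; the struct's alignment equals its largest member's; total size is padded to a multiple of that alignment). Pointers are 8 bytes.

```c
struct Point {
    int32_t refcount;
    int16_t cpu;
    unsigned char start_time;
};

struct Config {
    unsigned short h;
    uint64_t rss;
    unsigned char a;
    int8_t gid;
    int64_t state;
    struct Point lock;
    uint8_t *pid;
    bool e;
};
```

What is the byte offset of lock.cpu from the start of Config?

Point: 0..4  refcount  (4B, 4-aligned); 4..6  cpu  (2B, 2-aligned); 6..7  start_time  (1B, 1-aligned); 7..8  -- tail padding (1B); sizeof = 8, alignof = 4
0..2  h  (2B, 2-aligned)
2..8  -- padding (6B)
8..16  rss  (8B, 8-aligned)
16..17  a  (1B, 1-aligned)
17..18  gid  (1B, 1-aligned)
18..24  -- padding (6B)
24..32  state  (8B, 8-aligned)
32..40  lock  (8B, 4-aligned)
within Point: cpu at 4
32 + 4 = 36

36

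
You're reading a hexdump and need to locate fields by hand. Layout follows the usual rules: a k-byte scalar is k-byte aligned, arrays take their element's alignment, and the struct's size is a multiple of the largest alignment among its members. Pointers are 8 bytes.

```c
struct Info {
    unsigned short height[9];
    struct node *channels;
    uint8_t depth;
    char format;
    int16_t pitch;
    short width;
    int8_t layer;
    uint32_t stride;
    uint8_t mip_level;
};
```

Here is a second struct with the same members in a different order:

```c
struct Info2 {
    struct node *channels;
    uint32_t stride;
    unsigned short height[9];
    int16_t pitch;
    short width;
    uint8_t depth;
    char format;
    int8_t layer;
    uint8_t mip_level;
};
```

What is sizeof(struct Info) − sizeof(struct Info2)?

0..18  height  (18B, 2-aligned)
18..24  -- padding (6B)
24..32  channels  (8B, 8-aligned)
32..33  depth  (1B, 1-aligned)
33..34  format  (1B, 1-aligned)
34..36  pitch  (2B, 2-aligned)
36..38  width  (2B, 2-aligned)
38..39  layer  (1B, 1-aligned)
39..40  -- padding (1B)
40..44  stride  (4B, 4-aligned)
44..45  mip_level  (1B, 1-aligned)
45..48  -- tail padding (3B)
sizeof = 48, alignof = 8
— Info2 —
0..8  channels  (8B, 8-aligned)
8..12  stride  (4B, 4-aligned)
12..30  height  (18B, 2-aligned)
30..32  pitch  (2B, 2-aligned)
32..34  width  (2B, 2-aligned)
34..35  depth  (1B, 1-aligned)
35..36  format  (1B, 1-aligned)
36..37  layer  (1B, 1-aligned)
37..38  mip_level  (1B, 1-aligned)
38..40  -- tail padding (2B)
sizeof = 40, alignof = 8
48 − 40 = 8

8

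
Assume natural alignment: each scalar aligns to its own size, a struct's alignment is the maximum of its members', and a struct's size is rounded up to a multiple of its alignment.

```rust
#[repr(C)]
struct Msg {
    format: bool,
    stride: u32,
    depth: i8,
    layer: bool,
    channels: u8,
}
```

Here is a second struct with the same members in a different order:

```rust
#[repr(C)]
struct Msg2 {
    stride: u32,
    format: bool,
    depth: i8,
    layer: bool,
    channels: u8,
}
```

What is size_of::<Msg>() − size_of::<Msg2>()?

4

0..1  format  (1B, 1-aligned)
1..4  -- padding (3B)
4..8  stride  (4B, 4-aligned)
8..9  depth  (1B, 1-aligned)
9..10  layer  (1B, 1-aligned)
10..11  channels  (1B, 1-aligned)
11..12  -- tail padding (1B)
sizeof = 12, alignof = 4
— Msg2 —
0..4  stride  (4B, 4-aligned)
4..5  format  (1B, 1-aligned)
5..6  depth  (1B, 1-aligned)
6..7  layer  (1B, 1-aligned)
7..8  channels  (1B, 1-aligned)
sizeof = 8, alignof = 4
12 − 8 = 4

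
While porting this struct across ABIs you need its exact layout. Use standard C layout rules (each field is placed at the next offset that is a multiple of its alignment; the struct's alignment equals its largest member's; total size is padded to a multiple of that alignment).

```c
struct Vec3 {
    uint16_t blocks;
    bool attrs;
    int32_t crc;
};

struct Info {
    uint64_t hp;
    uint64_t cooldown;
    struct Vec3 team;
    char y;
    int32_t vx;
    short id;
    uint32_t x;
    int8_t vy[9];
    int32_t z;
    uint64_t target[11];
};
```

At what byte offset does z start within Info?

52

Vec3: blocks at 0 (size 2, align 2) → ends 2; attrs at 2 (size 1, align 1) → ends 3; pad 1 to align 4 for crc; crc at 4 (size 4, align 4) → ends 8; total 8 bytes, alignment 4
hp at 0 (size 8, align 8) → ends 8
cooldown at 8 (size 8, align 8) → ends 16
team at 16 (size 8, align 4) → ends 24
y at 24 (size 1, align 1) → ends 25
pad 3 to align 4 for vx
vx at 28 (size 4, align 4) → ends 32
id at 32 (size 2, align 2) → ends 34
pad 2 to align 4 for x
x at 36 (size 4, align 4) → ends 40
vy at 40 (size 9, align 1) → ends 49
pad 3 to align 4 for z
z at 52 (size 4, align 4) → ends 56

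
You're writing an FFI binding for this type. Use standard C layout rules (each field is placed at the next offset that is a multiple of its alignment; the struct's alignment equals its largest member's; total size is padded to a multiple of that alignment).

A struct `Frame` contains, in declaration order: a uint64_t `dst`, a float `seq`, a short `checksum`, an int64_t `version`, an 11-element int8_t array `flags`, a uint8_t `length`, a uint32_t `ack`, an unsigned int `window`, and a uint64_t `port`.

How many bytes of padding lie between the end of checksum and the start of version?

0..8  dst  (8B, 8-aligned)
8..12  seq  (4B, 4-aligned)
12..14  checksum  (2B, 2-aligned)
14..16  -- padding (2B)
16..24  version  (8B, 8-aligned)

2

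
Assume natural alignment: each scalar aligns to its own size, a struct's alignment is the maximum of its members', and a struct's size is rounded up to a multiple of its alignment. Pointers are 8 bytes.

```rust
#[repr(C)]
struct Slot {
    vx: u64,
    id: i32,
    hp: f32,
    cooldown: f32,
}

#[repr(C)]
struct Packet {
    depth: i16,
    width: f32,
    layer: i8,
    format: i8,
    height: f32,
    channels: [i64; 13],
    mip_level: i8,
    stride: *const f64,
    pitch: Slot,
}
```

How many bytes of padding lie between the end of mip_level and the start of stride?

Slot: @0: vx [8B, align 8] → 8; @8: id [4B, align 4] → 12; @12: hp [4B, align 4] → 16; @16: cooldown [4B, align 4] → 20; +4 tail pad (align 8); size 24, align 8
@0: depth [2B, align 2] → 2
+2 pad (align 4)
@4: width [4B, align 4] → 8
@8: layer [1B, align 1] → 9
@9: format [1B, align 1] → 10
+2 pad (align 4)
@12: height [4B, align 4] → 16
@16: channels [104B, align 8] → 120
@120: mip_level [1B, align 1] → 121
+7 pad (align 8)
@128: stride [8B, align 8] → 136

7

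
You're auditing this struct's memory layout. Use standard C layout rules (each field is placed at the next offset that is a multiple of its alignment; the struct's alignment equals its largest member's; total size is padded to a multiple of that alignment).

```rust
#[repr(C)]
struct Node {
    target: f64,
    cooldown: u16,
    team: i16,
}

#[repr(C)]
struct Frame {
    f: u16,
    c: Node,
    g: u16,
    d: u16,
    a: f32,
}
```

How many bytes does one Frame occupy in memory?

32

Node: @0: target [8B, align 8] → 8; @8: cooldown [2B, align 2] → 10; @10: team [2B, align 2] → 12; +4 tail pad (align 8); size 16, align 8
@0: f [2B, align 2] → 2
+6 pad (align 8)
@8: c [16B, align 8] → 24
@24: g [2B, align 2] → 26
@26: d [2B, align 2] → 28
@28: a [4B, align 4] → 32
size 32, align 8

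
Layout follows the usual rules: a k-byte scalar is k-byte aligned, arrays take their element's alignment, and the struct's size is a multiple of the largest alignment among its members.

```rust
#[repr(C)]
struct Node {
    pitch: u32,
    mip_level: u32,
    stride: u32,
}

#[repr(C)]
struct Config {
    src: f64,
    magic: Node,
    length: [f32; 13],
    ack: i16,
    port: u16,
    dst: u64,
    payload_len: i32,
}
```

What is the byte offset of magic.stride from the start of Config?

16

Node: pitch at 0 (size 4, align 4) → ends 4; mip_level at 4 (size 4, align 4) → ends 8; stride at 8 (size 4, align 4) → ends 12; total 12 bytes, alignment 4
src at 0 (size 8, align 8) → ends 8
magic at 8 (size 12, align 4) → ends 20
within Node: stride at 8
8 + 8 = 16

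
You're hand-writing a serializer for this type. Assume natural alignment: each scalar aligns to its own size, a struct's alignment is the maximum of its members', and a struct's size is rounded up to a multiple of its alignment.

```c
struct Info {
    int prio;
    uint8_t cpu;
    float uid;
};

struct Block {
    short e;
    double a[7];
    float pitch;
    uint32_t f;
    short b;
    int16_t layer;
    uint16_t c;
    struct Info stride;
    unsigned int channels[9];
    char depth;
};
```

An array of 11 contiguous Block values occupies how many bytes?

Info: 0..4  prio  (4B, 4-aligned); 4..5  cpu  (1B, 1-aligned); 5..8  -- padding (3B); 8..12  uid  (4B, 4-aligned); sizeof = 12, alignof = 4
0..2  e  (2B, 2-aligned)
2..8  -- padding (6B)
8..64  a  (56B, 8-aligned)
64..68  pitch  (4B, 4-aligned)
68..72  f  (4B, 4-aligned)
72..74  b  (2B, 2-aligned)
74..76  layer  (2B, 2-aligned)
76..78  c  (2B, 2-aligned)
78..80  -- padding (2B)
80..92  stride  (12B, 4-aligned)
92..128  channels  (36B, 4-aligned)
128..129  depth  (1B, 1-aligned)
129..136  -- tail padding (7B)
sizeof = 136, alignof = 8
array of 11: 11 × 136 = 1496

1496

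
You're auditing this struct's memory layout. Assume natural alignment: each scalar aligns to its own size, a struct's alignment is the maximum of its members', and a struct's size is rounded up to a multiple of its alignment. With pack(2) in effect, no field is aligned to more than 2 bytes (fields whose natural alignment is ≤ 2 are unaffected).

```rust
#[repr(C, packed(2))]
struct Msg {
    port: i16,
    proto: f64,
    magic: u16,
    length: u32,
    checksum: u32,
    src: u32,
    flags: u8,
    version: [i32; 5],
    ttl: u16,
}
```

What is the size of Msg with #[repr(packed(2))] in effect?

port at 0 (size 2, align 2) → ends 2
proto at 2 (size 8, align 2) → ends 10
magic at 10 (size 2, align 2) → ends 12
length at 12 (size 4, align 2) → ends 16
checksum at 16 (size 4, align 2) → ends 20
src at 20 (size 4, align 2) → ends 24
flags at 24 (size 1, align 1) → ends 25
pad 1 to align 2 for version
version at 26 (size 20, align 2) → ends 46
ttl at 46 (size 2, align 2) → ends 48
total 48 bytes, alignment 2

48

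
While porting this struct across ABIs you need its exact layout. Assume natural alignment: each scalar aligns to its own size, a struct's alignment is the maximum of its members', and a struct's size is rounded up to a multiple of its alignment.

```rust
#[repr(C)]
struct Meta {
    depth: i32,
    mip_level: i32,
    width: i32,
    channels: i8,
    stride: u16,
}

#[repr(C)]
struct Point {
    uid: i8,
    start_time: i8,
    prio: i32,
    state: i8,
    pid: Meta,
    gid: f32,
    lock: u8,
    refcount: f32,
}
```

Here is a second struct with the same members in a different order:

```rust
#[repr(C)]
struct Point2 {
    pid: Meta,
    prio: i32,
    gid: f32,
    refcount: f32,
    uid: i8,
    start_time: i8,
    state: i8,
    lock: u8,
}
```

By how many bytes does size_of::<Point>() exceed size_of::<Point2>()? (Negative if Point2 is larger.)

Meta: 0..4  depth  (4B, 4-aligned); 4..8  mip_level  (4B, 4-aligned); 8..12  width  (4B, 4-aligned); 12..13  channels  (1B, 1-aligned); 13..14  -- padding (1B); 14..16  stride  (2B, 2-aligned); sizeof = 16, alignof = 4
0..1  uid  (1B, 1-aligned)
1..2  start_time  (1B, 1-aligned)
2..4  -- padding (2B)
4..8  prio  (4B, 4-aligned)
8..9  state  (1B, 1-aligned)
9..12  -- padding (3B)
12..28  pid  (16B, 4-aligned)
28..32  gid  (4B, 4-aligned)
32..33  lock  (1B, 1-aligned)
33..36  -- padding (3B)
36..40  refcount  (4B, 4-aligned)
sizeof = 40, alignof = 4
— Point2 —
0..16  pid  (16B, 4-aligned)
16..20  prio  (4B, 4-aligned)
20..24  gid  (4B, 4-aligned)
24..28  refcount  (4B, 4-aligned)
28..29  uid  (1B, 1-aligned)
29..30  start_time  (1B, 1-aligned)
30..31  state  (1B, 1-aligned)
31..32  lock  (1B, 1-aligned)
sizeof = 32, alignof = 4
40 − 32 = 8

8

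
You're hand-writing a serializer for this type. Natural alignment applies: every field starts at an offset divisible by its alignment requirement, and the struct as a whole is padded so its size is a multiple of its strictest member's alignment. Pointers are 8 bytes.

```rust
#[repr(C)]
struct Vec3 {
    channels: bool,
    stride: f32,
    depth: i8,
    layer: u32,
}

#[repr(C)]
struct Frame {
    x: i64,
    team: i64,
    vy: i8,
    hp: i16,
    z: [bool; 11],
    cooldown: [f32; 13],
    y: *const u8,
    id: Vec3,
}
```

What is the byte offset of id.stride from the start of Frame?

100

Vec3: 0..1  channels  (1B, 1-aligned); 1..4  -- padding (3B); 4..8  stride  (4B, 4-aligned); 8..9  depth  (1B, 1-aligned); 9..12  -- padding (3B); 12..16  layer  (4B, 4-aligned); sizeof = 16, alignof = 4
0..8  x  (8B, 8-aligned)
8..16  team  (8B, 8-aligned)
16..17  vy  (1B, 1-aligned)
17..18  -- padding (1B)
18..20  hp  (2B, 2-aligned)
20..31  z  (11B, 1-aligned)
31..32  -- padding (1B)
32..84  cooldown  (52B, 4-aligned)
84..88  -- padding (4B)
88..96  y  (8B, 8-aligned)
96..112  id  (16B, 4-aligned)
within Vec3: stride at 4
96 + 4 = 100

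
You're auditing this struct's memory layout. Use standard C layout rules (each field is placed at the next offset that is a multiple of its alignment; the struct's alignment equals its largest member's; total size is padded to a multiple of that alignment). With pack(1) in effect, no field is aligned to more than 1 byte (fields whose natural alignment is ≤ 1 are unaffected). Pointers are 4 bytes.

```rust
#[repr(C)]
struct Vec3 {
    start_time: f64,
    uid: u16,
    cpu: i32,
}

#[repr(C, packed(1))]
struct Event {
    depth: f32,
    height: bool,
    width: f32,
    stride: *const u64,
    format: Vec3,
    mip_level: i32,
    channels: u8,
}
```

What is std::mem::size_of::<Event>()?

Vec3: start_time at 0 (size 8, align 8) → ends 8; uid at 8 (size 2, align 2) → ends 10; pad 2 to align 4 for cpu; cpu at 12 (size 4, align 4) → ends 16; total 16 bytes, alignment 8
depth at 0 (size 4, align 1) → ends 4
height at 4 (size 1, align 1) → ends 5
width at 5 (size 4, align 1) → ends 9
stride at 9 (size 4, align 1) → ends 13
format at 13 (size 16, align 1) → ends 29
mip_level at 29 (size 4, align 1) → ends 33
channels at 33 (size 1, align 1) → ends 34
total 34 bytes, alignment 1

34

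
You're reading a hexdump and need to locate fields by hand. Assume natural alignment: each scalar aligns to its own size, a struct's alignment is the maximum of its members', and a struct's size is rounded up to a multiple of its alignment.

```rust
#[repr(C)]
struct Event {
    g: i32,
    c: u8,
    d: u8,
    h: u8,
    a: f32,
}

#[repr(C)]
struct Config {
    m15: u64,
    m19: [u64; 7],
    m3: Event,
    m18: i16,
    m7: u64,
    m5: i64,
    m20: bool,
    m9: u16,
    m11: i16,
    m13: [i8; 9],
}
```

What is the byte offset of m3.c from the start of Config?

68

Event: g at 0 (size 4, align 4) → ends 4; c at 4 (size 1, align 1) → ends 5; d at 5 (size 1, align 1) → ends 6; h at 6 (size 1, align 1) → ends 7; pad 1 to align 4 for a; a at 8 (size 4, align 4) → ends 12; total 12 bytes, alignment 4
m15 at 0 (size 8, align 8) → ends 8
m19 at 8 (size 56, align 8) → ends 64
m3 at 64 (size 12, align 4) → ends 76
within Event: c at 4
64 + 4 = 68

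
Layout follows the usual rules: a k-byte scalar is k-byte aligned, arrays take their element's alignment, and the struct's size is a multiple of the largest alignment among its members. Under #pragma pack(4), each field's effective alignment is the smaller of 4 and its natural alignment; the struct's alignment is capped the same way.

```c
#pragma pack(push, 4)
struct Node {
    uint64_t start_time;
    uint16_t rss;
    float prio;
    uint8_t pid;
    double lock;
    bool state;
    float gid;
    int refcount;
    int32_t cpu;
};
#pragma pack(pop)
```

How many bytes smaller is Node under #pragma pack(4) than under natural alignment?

4

natural layout:
  0..8  start_time  (8B, 8-aligned)
  8..10  rss  (2B, 2-aligned)
  10..12  -- padding (2B)
  12..16  prio  (4B, 4-aligned)
  16..17  pid  (1B, 1-aligned)
  17..24  -- padding (7B)
  24..32  lock  (8B, 8-aligned)
  32..33  state  (1B, 1-aligned)
  33..36  -- padding (3B)
  36..40  gid  (4B, 4-aligned)
  40..44  refcount  (4B, 4-aligned)
  44..48  cpu  (4B, 4-aligned)
  sizeof = 48, alignof = 8
packed(4) layout:
  0..8  start_time  (8B, 4-aligned)
  8..10  rss  (2B, 2-aligned)
  10..12  -- padding (2B)
  12..16  prio  (4B, 4-aligned)
  16..17  pid  (1B, 1-aligned)
  17..20  -- padding (3B)
  20..28  lock  (8B, 4-aligned)
  28..29  state  (1B, 1-aligned)
  29..32  -- padding (3B)
  32..36  gid  (4B, 4-aligned)
  36..40  refcount  (4B, 4-aligned)
  40..44  cpu  (4B, 4-aligned)
  sizeof = 44, alignof = 4
48 − 44 = 4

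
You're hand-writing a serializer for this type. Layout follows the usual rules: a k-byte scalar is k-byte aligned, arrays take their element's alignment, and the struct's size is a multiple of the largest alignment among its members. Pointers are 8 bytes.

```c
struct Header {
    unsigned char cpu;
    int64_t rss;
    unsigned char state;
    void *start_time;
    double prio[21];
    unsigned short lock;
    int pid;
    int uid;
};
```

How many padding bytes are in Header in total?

20

cpu at 0 (size 1, align 1) → ends 1
pad 7 to align 8 for rss
rss at 8 (size 8, align 8) → ends 16
state at 16 (size 1, align 1) → ends 17
pad 7 to align 8 for start_time
start_time at 24 (size 8, align 8) → ends 32
prio at 32 (size 168, align 8) → ends 200
lock at 200 (size 2, align 2) → ends 202
pad 2 to align 4 for pid
pid at 204 (size 4, align 4) → ends 208
uid at 208 (size 4, align 4) → ends 212
tail pad 4 to reach multiple of 8
total 216 bytes, alignment 8
data bytes 196, size 216 → padding 20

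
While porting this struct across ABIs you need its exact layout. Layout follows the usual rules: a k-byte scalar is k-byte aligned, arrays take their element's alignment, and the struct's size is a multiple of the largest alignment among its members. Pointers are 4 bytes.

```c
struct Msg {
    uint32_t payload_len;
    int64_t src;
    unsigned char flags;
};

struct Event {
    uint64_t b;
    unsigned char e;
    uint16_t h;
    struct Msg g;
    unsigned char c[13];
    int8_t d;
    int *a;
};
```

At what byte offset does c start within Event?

40

Msg: 0..4  payload_len  (4B, 4-aligned); 4..8  -- padding (4B); 8..16  src  (8B, 8-aligned); 16..17  flags  (1B, 1-aligned); 17..24  -- tail padding (7B); sizeof = 24, alignof = 8
0..8  b  (8B, 8-aligned)
8..9  e  (1B, 1-aligned)
9..10  -- padding (1B)
10..12  h  (2B, 2-aligned)
12..16  -- padding (4B)
16..40  g  (24B, 8-aligned)
40..53  c  (13B, 1-aligned)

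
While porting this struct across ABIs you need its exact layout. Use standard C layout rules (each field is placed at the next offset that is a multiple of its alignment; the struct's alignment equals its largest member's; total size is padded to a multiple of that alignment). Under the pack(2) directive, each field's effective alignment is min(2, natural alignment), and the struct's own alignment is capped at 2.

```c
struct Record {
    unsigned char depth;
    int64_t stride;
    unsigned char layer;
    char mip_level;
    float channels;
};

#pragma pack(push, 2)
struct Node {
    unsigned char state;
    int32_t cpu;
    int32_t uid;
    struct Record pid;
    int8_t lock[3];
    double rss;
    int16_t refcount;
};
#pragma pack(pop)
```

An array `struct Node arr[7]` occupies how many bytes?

336

Record: 0..1  depth  (1B, 1-aligned); 1..8  -- padding (7B); 8..16  stride  (8B, 8-aligned); 16..17  layer  (1B, 1-aligned); 17..18  mip_level  (1B, 1-aligned); 18..20  -- padding (2B); 20..24  channels  (4B, 4-aligned); sizeof = 24, alignof = 8
0..1  state  (1B, 1-aligned)
1..2  -- padding (1B)
2..6  cpu  (4B, 2-aligned)
6..10  uid  (4B, 2-aligned)
10..34  pid  (24B, 2-aligned)
34..37  lock  (3B, 1-aligned)
37..38  -- padding (1B)
38..46  rss  (8B, 2-aligned)
46..48  refcount  (2B, 2-aligned)
sizeof = 48, alignof = 2
array of 7: 7 × 48 = 336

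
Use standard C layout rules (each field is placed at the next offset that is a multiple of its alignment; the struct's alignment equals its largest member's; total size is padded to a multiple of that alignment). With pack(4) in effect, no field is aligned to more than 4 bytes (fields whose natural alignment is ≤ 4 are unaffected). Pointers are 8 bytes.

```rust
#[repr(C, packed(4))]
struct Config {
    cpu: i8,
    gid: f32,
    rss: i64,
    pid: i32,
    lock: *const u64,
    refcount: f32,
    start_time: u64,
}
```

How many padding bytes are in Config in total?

3

cpu at 0 (size 1, align 1) → ends 1
pad 3 to align 4 for gid
gid at 4 (size 4, align 4) → ends 8
rss at 8 (size 8, align 4) → ends 16
pid at 16 (size 4, align 4) → ends 20
lock at 20 (size 8, align 4) → ends 28
refcount at 28 (size 4, align 4) → ends 32
start_time at 32 (size 8, align 4) → ends 40
total 40 bytes, alignment 4
data bytes 37, size 40 → padding 3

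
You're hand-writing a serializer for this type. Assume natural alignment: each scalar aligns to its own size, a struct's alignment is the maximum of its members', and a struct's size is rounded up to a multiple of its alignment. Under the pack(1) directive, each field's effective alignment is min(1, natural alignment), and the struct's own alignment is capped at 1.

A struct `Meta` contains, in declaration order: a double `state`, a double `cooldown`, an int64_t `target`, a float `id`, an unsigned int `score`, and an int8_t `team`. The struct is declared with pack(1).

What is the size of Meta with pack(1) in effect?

state at 0 (size 8, align 1) → ends 8
cooldown at 8 (size 8, align 1) → ends 16
target at 16 (size 8, align 1) → ends 24
id at 24 (size 4, align 1) → ends 28
score at 28 (size 4, align 1) → ends 32
team at 32 (size 1, align 1) → ends 33
total 33 bytes, alignment 1

33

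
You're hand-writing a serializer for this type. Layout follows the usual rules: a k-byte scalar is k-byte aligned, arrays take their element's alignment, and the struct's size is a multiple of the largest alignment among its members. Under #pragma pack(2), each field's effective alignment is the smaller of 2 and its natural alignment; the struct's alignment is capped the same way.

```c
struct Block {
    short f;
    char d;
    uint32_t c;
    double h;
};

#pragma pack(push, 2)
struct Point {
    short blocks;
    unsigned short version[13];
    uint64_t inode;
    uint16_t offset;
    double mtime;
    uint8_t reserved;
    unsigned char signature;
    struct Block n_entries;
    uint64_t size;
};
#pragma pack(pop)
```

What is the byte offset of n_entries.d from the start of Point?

Block: @0: f [2B, align 2] → 2; @2: d [1B, align 1] → 3; +1 pad (align 4); @4: c [4B, align 4] → 8; @8: h [8B, align 8] → 16; size 16, align 8
@0: blocks [2B, align 2] → 2
@2: version [26B, align 2] → 28
@28: inode [8B, align 2] → 36
@36: offset [2B, align 2] → 38
@38: mtime [8B, align 2] → 46
@46: reserved [1B, align 1] → 47
@47: signature [1B, align 1] → 48
@48: n_entries [16B, align 2] → 64
within Block: d at 2
48 + 2 = 50

50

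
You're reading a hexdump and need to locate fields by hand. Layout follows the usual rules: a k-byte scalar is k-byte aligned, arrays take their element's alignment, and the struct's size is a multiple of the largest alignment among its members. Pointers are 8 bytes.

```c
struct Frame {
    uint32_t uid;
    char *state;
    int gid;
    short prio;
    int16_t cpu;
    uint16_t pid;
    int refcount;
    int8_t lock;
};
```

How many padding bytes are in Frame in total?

0..4  uid  (4B, 4-aligned)
4..8  -- padding (4B)
8..16  state  (8B, 8-aligned)
16..20  gid  (4B, 4-aligned)
20..22  prio  (2B, 2-aligned)
22..24  cpu  (2B, 2-aligned)
24..26  pid  (2B, 2-aligned)
26..28  -- padding (2B)
28..32  refcount  (4B, 4-aligned)
32..33  lock  (1B, 1-aligned)
33..40  -- tail padding (7B)
sizeof = 40, alignof = 8
data bytes 27, size 40 → padding 13

13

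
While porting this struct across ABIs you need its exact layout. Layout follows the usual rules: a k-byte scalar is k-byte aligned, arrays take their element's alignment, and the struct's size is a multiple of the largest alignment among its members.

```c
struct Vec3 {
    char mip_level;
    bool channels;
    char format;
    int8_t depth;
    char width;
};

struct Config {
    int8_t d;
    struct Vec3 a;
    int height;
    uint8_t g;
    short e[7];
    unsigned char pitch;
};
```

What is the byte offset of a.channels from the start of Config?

2

Vec3: mip_level at 0 (size 1, align 1) → ends 1; channels at 1 (size 1, align 1) → ends 2; format at 2 (size 1, align 1) → ends 3; depth at 3 (size 1, align 1) → ends 4; width at 4 (size 1, align 1) → ends 5; total 5 bytes, alignment 1
d at 0 (size 1, align 1) → ends 1
a at 1 (size 5, align 1) → ends 6
within Vec3: channels at 1
1 + 1 = 2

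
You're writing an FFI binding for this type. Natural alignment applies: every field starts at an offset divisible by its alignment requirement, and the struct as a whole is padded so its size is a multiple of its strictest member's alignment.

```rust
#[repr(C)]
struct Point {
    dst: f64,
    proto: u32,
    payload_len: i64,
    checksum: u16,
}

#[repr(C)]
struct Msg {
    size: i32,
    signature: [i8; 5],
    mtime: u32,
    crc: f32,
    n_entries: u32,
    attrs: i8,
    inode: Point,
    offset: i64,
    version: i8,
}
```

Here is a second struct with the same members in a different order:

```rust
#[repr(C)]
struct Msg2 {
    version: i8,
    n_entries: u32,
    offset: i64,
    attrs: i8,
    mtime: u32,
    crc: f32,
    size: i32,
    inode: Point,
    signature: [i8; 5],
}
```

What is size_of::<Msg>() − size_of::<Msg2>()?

8

Point: 0..8  dst  (8B, 8-aligned); 8..12  proto  (4B, 4-aligned); 12..16  -- padding (4B); 16..24  payload_len  (8B, 8-aligned); 24..26  checksum  (2B, 2-aligned); 26..32  -- tail padding (6B); sizeof = 32, alignof = 8
0..4  size  (4B, 4-aligned)
4..9  signature  (5B, 1-aligned)
9..12  -- padding (3B)
12..16  mtime  (4B, 4-aligned)
16..20  crc  (4B, 4-aligned)
20..24  n_entries  (4B, 4-aligned)
24..25  attrs  (1B, 1-aligned)
25..32  -- padding (7B)
32..64  inode  (32B, 8-aligned)
64..72  offset  (8B, 8-aligned)
72..73  version  (1B, 1-aligned)
73..80  -- tail padding (7B)
sizeof = 80, alignof = 8
— Msg2 —
0..1  version  (1B, 1-aligned)
1..4  -- padding (3B)
4..8  n_entries  (4B, 4-aligned)
8..16  offset  (8B, 8-aligned)
16..17  attrs  (1B, 1-aligned)
17..20  -- padding (3B)
20..24  mtime  (4B, 4-aligned)
24..28  crc  (4B, 4-aligned)
28..32  size  (4B, 4-aligned)
32..64  inode  (32B, 8-aligned)
64..69  signature  (5B, 1-aligned)
69..72  -- tail padding (3B)
sizeof = 72, alignof = 8
80 − 72 = 8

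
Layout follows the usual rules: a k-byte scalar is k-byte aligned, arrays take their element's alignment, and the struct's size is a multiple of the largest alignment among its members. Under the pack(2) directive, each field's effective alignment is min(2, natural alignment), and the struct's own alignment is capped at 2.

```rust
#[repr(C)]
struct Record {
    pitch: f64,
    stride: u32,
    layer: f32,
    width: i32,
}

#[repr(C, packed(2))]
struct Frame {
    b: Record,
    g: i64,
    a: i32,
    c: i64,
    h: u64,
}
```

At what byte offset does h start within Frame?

Record: pitch at 0 (size 8, align 8) → ends 8; stride at 8 (size 4, align 4) → ends 12; layer at 12 (size 4, align 4) → ends 16; width at 16 (size 4, align 4) → ends 20; tail pad 4 to reach multiple of 8; total 24 bytes, alignment 8
b at 0 (size 24, align 2) → ends 24
g at 24 (size 8, align 2) → ends 32
a at 32 (size 4, align 2) → ends 36
c at 36 (size 8, align 2) → ends 44
h at 44 (size 8, align 2) → ends 52

44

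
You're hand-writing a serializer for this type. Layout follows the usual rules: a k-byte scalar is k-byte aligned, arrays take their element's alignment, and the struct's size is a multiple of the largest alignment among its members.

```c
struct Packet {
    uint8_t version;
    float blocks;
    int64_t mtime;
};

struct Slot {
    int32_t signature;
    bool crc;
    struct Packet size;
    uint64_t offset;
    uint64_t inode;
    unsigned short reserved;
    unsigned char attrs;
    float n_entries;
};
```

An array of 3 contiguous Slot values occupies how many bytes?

144

Packet: version at 0 (size 1, align 1) → ends 1; pad 3 to align 4 for blocks; blocks at 4 (size 4, align 4) → ends 8; mtime at 8 (size 8, align 8) → ends 16; total 16 bytes, alignment 8
signature at 0 (size 4, align 4) → ends 4
crc at 4 (size 1, align 1) → ends 5
pad 3 to align 8 for size
size at 8 (size 16, align 8) → ends 24
offset at 24 (size 8, align 8) → ends 32
inode at 32 (size 8, align 8) → ends 40
reserved at 40 (size 2, align 2) → ends 42
attrs at 42 (size 1, align 1) → ends 43
pad 1 to align 4 for n_entries
n_entries at 44 (size 4, align 4) → ends 48
total 48 bytes, alignment 8
array of 3: 3 × 48 = 144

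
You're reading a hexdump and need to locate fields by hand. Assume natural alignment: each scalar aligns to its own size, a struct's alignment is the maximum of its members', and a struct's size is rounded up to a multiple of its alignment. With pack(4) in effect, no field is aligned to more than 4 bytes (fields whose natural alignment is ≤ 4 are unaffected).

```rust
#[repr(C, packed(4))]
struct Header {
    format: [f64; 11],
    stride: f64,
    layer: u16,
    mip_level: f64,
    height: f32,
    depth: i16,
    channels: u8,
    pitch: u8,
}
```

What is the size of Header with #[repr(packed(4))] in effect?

format at 0 (size 88, align 4) → ends 88
stride at 88 (size 8, align 4) → ends 96
layer at 96 (size 2, align 2) → ends 98
pad 2 to align 4 for mip_level
mip_level at 100 (size 8, align 4) → ends 108
height at 108 (size 4, align 4) → ends 112
depth at 112 (size 2, align 2) → ends 114
channels at 114 (size 1, align 1) → ends 115
pitch at 115 (size 1, align 1) → ends 116
total 116 bytes, alignment 4

116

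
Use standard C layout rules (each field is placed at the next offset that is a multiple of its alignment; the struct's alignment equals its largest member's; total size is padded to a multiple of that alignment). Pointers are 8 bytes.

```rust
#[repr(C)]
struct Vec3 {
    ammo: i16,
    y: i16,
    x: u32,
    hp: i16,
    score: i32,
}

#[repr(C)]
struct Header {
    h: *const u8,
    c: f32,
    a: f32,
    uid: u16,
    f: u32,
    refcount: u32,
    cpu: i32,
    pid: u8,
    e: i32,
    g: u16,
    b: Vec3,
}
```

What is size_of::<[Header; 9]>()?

Vec3: @0: ammo [2B, align 2] → 2; @2: y [2B, align 2] → 4; @4: x [4B, align 4] → 8; @8: hp [2B, align 2] → 10; +2 pad (align 4); @12: score [4B, align 4] → 16; size 16, align 4
@0: h [8B, align 8] → 8
@8: c [4B, align 4] → 12
@12: a [4B, align 4] → 16
@16: uid [2B, align 2] → 18
+2 pad (align 4)
@20: f [4B, align 4] → 24
@24: refcount [4B, align 4] → 28
@28: cpu [4B, align 4] → 32
@32: pid [1B, align 1] → 33
+3 pad (align 4)
@36: e [4B, align 4] → 40
@40: g [2B, align 2] → 42
+2 pad (align 4)
@44: b [16B, align 4] → 60
+4 tail pad (align 8)
size 64, align 8
array of 9: 9 × 64 = 576

576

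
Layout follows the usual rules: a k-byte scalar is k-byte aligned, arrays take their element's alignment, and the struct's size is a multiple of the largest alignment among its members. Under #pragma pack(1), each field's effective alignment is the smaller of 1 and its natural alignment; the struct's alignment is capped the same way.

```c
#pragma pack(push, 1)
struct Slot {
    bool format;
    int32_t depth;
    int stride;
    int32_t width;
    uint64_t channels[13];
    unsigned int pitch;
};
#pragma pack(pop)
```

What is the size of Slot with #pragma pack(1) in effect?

121

@0: format [1B, align 1] → 1
@1: depth [4B, align 1] → 5
@5: stride [4B, align 1] → 9
@9: width [4B, align 1] → 13
@13: channels [104B, align 1] → 117
@117: pitch [4B, align 1] → 121
size 121, align 1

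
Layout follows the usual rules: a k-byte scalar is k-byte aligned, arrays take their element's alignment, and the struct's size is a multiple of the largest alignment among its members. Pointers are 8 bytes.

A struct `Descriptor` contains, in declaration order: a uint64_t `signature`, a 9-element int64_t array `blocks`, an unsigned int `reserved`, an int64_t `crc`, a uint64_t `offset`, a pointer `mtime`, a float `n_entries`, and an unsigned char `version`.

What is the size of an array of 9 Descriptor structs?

1080

0..8  signature  (8B, 8-aligned)
8..80  blocks  (72B, 8-aligned)
80..84  reserved  (4B, 4-aligned)
84..88  -- padding (4B)
88..96  crc  (8B, 8-aligned)
96..104  offset  (8B, 8-aligned)
104..112  mtime  (8B, 8-aligned)
112..116  n_entries  (4B, 4-aligned)
116..117  version  (1B, 1-aligned)
117..120  -- tail padding (3B)
sizeof = 120, alignof = 8
array of 9: 9 × 120 = 1080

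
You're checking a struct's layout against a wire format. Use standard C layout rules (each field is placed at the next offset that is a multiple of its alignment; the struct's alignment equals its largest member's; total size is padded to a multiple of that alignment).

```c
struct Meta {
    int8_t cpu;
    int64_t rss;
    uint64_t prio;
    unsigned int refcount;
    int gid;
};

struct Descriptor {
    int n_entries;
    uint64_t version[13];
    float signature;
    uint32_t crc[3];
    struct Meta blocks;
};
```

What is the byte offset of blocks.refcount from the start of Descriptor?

152

Meta: cpu at 0 (size 1, align 1) → ends 1; pad 7 to align 8 for rss; rss at 8 (size 8, align 8) → ends 16; prio at 16 (size 8, align 8) → ends 24; refcount at 24 (size 4, align 4) → ends 28; gid at 28 (size 4, align 4) → ends 32; total 32 bytes, alignment 8
n_entries at 0 (size 4, align 4) → ends 4
pad 4 to align 8 for version
version at 8 (size 104, align 8) → ends 112
signature at 112 (size 4, align 4) → ends 116
crc at 116 (size 12, align 4) → ends 128
blocks at 128 (size 32, align 8) → ends 160
within Meta: refcount at 24
128 + 24 = 152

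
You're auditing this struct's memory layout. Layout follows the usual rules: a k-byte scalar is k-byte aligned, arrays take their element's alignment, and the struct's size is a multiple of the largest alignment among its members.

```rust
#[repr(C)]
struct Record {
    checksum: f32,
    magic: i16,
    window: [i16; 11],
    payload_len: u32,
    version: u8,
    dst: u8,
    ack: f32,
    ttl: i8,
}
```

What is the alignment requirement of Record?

4

member alignments: checksum=4, magic=2, window=2, payload_len=4, version=1, dst=1, ack=4, ttl=1
max = 4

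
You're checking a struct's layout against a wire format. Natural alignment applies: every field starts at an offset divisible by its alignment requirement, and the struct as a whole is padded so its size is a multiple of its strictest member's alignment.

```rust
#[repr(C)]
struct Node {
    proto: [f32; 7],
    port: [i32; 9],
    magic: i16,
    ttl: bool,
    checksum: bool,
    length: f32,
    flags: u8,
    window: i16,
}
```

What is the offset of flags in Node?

72

0..28  proto  (28B, 4-aligned)
28..64  port  (36B, 4-aligned)
64..66  magic  (2B, 2-aligned)
66..67  ttl  (1B, 1-aligned)
67..68  checksum  (1B, 1-aligned)
68..72  length  (4B, 4-aligned)
72..73  flags  (1B, 1-aligned)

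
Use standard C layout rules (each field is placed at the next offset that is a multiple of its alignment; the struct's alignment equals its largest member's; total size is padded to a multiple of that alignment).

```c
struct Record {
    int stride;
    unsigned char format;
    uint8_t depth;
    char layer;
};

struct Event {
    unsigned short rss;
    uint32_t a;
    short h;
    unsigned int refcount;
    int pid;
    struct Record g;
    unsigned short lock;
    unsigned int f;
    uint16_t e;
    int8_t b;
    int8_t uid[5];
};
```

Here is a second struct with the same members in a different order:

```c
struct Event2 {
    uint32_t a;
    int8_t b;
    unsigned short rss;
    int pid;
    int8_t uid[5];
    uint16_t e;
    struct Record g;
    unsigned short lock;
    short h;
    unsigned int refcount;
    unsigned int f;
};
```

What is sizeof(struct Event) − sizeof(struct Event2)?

Record: 0..4  stride  (4B, 4-aligned); 4..5  format  (1B, 1-aligned); 5..6  depth  (1B, 1-aligned); 6..7  layer  (1B, 1-aligned); 7..8  -- tail padding (1B); sizeof = 8, alignof = 4
0..2  rss  (2B, 2-aligned)
2..4  -- padding (2B)
4..8  a  (4B, 4-aligned)
8..10  h  (2B, 2-aligned)
10..12  -- padding (2B)
12..16  refcount  (4B, 4-aligned)
16..20  pid  (4B, 4-aligned)
20..28  g  (8B, 4-aligned)
28..30  lock  (2B, 2-aligned)
30..32  -- padding (2B)
32..36  f  (4B, 4-aligned)
36..38  e  (2B, 2-aligned)
38..39  b  (1B, 1-aligned)
39..44  uid  (5B, 1-aligned)
sizeof = 44, alignof = 4
— Event2 —
0..4  a  (4B, 4-aligned)
4..5  b  (1B, 1-aligned)
5..6  -- padding (1B)
6..8  rss  (2B, 2-aligned)
8..12  pid  (4B, 4-aligned)
12..17  uid  (5B, 1-aligned)
17..18  -- padding (1B)
18..20  e  (2B, 2-aligned)
20..28  g  (8B, 4-aligned)
28..30  lock  (2B, 2-aligned)
30..32  h  (2B, 2-aligned)
32..36  refcount  (4B, 4-aligned)
36..40  f  (4B, 4-aligned)
sizeof = 40, alignof = 4
44 − 40 = 4

4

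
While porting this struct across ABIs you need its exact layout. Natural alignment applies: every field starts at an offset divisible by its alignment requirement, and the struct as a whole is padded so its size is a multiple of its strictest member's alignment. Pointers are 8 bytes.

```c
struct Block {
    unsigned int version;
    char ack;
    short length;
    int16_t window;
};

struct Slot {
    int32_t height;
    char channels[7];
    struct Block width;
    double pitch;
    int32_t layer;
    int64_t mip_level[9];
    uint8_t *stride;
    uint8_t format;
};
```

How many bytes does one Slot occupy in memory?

128

Block: @0: version [4B, align 4] → 4; @4: ack [1B, align 1] → 5; +1 pad (align 2); @6: length [2B, align 2] → 8; @8: window [2B, align 2] → 10; +2 tail pad (align 4); size 12, align 4
@0: height [4B, align 4] → 4
@4: channels [7B, align 1] → 11
+1 pad (align 4)
@12: width [12B, align 4] → 24
@24: pitch [8B, align 8] → 32
@32: layer [4B, align 4] → 36
+4 pad (align 8)
@40: mip_level [72B, align 8] → 112
@112: stride [8B, align 8] → 120
@120: format [1B, align 1] → 121
+7 tail pad (align 8)
size 128, align 8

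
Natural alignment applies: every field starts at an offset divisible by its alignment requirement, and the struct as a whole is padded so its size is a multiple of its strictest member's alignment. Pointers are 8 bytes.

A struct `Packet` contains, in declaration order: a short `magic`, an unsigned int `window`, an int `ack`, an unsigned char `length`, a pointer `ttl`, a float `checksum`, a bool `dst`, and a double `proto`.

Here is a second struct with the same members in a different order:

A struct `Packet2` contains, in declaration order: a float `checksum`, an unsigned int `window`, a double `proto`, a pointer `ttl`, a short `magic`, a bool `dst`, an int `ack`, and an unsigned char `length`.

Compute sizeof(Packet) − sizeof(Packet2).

magic at 0 (size 2, align 2) → ends 2
pad 2 to align 4 for window
window at 4 (size 4, align 4) → ends 8
ack at 8 (size 4, align 4) → ends 12
length at 12 (size 1, align 1) → ends 13
pad 3 to align 8 for ttl
ttl at 16 (size 8, align 8) → ends 24
checksum at 24 (size 4, align 4) → ends 28
dst at 28 (size 1, align 1) → ends 29
pad 3 to align 8 for proto
proto at 32 (size 8, align 8) → ends 40
total 40 bytes, alignment 8
— Packet2 —
checksum at 0 (size 4, align 4) → ends 4
window at 4 (size 4, align 4) → ends 8
proto at 8 (size 8, align 8) → ends 16
ttl at 16 (size 8, align 8) → ends 24
magic at 24 (size 2, align 2) → ends 26
dst at 26 (size 1, align 1) → ends 27
pad 1 to align 4 for ack
ack at 28 (size 4, align 4) → ends 32
length at 32 (size 1, align 1) → ends 33
tail pad 7 to reach multiple of 8
total 40 bytes, alignment 8
40 − 40 = 0

0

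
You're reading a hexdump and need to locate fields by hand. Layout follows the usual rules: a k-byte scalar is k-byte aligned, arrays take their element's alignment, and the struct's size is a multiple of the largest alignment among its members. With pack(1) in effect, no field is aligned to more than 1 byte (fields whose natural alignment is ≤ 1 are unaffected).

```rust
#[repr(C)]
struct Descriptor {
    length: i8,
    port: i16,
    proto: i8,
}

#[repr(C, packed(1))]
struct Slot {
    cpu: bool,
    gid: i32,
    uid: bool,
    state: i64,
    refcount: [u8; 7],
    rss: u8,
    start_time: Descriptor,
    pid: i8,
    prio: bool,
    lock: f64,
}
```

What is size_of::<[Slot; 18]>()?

684

Descriptor: @0: length [1B, align 1] → 1; +1 pad (align 2); @2: port [2B, align 2] → 4; @4: proto [1B, align 1] → 5; +1 tail pad (align 2); size 6, align 2
@0: cpu [1B, align 1] → 1
@1: gid [4B, align 1] → 5
@5: uid [1B, align 1] → 6
@6: state [8B, align 1] → 14
@14: refcount [7B, align 1] → 21
@21: rss [1B, align 1] → 22
@22: start_time [6B, align 1] → 28
@28: pid [1B, align 1] → 29
@29: prio [1B, align 1] → 30
@30: lock [8B, align 1] → 38
size 38, align 1
array of 18: 18 × 38 = 684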